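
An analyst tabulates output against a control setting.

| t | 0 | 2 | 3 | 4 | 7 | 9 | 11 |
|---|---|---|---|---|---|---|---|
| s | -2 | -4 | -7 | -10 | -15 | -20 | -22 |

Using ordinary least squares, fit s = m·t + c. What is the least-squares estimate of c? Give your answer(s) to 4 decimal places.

Sums needed: Σt·t = 280, Σt = 36, Σ1 = 7.
Moment sums: Σt·s = -596, Σs = -80.
Determinant 280·7 − 36² = 664.
m = ((-596)·7 − 36·(-80))/664 = -323/166; c = (280·(-80) − 36·(-596))/664 = -118/83.

c = -1.4217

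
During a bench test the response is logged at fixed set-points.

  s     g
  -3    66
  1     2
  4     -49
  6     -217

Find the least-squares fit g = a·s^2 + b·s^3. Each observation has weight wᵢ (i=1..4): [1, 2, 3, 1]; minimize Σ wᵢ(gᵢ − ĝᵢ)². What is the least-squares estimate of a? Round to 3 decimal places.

a = 2.880

The normal equations are: 2147·a + 10607·b = -9566;  10607·a + 59675·b = -58058.
(Σwᵢ·s^2·s^2 = 2147, Σwᵢ·s^2·s^3 = 10607, Σwᵢ·s^3·s^3 = 59675, Σwᵢ·s^2·g = -9566, Σwᵢ·s^3·g = -58058.)
Eliminating b: 59675·(row 1) − 10607·(row 2) gives 15613776·a = 59675·(-9566) − 10607·(-58058) = 44970156, so a = 1249171/433716.
Then b = ((-58058) − 10607·(1249171/433716))/59675 = -643999/433716.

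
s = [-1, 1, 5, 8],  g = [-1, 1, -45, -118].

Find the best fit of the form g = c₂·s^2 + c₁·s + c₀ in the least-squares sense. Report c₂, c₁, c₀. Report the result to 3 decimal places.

c₂ = -1.924, c₁ = 0.398, c₀ = 1.733

Compute the Gram sums: Σs^2·s^2 = 4723, Σs^2·s = 637, Σs^2 = 91, Σs·s = 91, Σs = 13, Σ1 = 4.
Right-hand side: Σs^2·g = -8677, Σs·g = -1167, Σg = -163.
So XᵀX·[c₂, c₁, c₀]ᵀ = Xᵀg: [[4723, 637, 91]; [637, 91, 13]; [91, 13, 4]]·[c₂, c₁, c₀]ᵀ = [-8677, -1167, -163]ᵀ.
Inverting the 3×3 Gram matrix, [c₂, c₁, c₀]ᵀ = [-127/66, 569/1430, 26/15]ᵀ.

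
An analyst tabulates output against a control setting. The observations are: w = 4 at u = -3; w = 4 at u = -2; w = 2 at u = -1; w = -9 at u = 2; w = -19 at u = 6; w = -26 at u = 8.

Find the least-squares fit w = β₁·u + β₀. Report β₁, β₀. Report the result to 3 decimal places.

Compute the Gram sums: Σu·u = 118, Σu = 10, Σ1 = 6.
Moment sums: Σu·w = -362, Σw = -44.
AᵀA·[β₁, β₀]ᵀ = Aᵀw becomes [[118, 10]; [10, 6]]·[β₁, β₀]ᵀ = [-362, -44]ᵀ.
Eliminating β₀: 6·(row 1) − 10·(row 2) gives 608·β₁ = 6·(-362) − 10·(-44) = -1732, so β₁ = -433/152.
Then β₀ = ((-44) − 10·(-433/152))/6 = -393/152.

β₁ = -2.849, β₀ = -2.586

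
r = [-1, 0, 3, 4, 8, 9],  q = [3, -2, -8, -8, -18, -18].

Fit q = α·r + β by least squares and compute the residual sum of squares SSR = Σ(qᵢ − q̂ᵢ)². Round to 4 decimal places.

SSR = 8.6559

With design matrix M, MᵀM = [[171, 23]; [23, 6]] and Mᵀq = [-365, -51]ᵀ.
Determinant 171·6 − 23² = 497.
α = ((-365)·6 − 23·(-51))/497 = -1017/497; β = (171·(-51) − 23·(-365))/497 = -326/497.
Residuals: 800/497, -668/497, -599/497, 418/497, -484/497, 533/497; SSR = 4302/497.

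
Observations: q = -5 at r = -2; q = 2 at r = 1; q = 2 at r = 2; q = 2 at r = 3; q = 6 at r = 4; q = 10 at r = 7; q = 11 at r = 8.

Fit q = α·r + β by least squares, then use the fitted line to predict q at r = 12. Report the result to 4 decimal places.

q̂ = 17.6640

Sums needed: Σr·r = 147, Σr = 23, Σ1 = 7.
And Σr·q = 204, Σq = 28.
AᵀA·[α, β]ᵀ = Aᵀq becomes [[147, 23]; [23, 7]]·[α, β]ᵀ = [204, 28]ᵀ.
Δ = 147·7 − 23² = 500.
α = (204·7 − 23·28)/500 = 196/125; β = (147·28 − 23·204)/500 = -144/125.
At r = 12: q̂ = (196/125)·(12) + (-144/125)·(1) = 2208/125.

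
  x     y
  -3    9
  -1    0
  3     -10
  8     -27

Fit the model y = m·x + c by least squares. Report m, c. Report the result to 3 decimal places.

m = -3.166, c = -1.459

Entries of AᵀA: Σx·x = 83, Σx = 7, Σ1 = 4.
For Aᵀy: Σx·y = -273, Σy = -28.
AᵀA·[m, c]ᵀ = Aᵀy becomes [[83, 7]; [7, 4]]·[m, c]ᵀ = [-273, -28]ᵀ.
Eliminating c: 4·(row 1) − 7·(row 2) gives 283·m = 4·(-273) − 7·(-28) = -896, so m = -896/283.
Then c = ((-28) − 7·(-896/283))/4 = -413/283.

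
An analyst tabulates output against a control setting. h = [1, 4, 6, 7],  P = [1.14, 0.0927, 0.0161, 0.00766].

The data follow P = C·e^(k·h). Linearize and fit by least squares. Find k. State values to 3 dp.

Let Y = ln P. Fitting Y = k·h + ln C by least squares:
Σh = 18.0000, Σ(h)² = 102.0000, Σln P = -11.2480, Σh·ln P = -68.2583.
Equations: 102.0000·k + 18.0000·ln C = -68.2583;  18.0000·k + 4·ln C = -11.2480.
Δ = 102.0000·4 − (18.0000)² = 84.0000; k = (-68.2583·4 − 18.0000·-11.2480)/84.0000 = -0.84010, ln C = (102.0000·-11.2480 − 18.0000·-68.2583)/84.0000 = 0.96846.

k = -0.840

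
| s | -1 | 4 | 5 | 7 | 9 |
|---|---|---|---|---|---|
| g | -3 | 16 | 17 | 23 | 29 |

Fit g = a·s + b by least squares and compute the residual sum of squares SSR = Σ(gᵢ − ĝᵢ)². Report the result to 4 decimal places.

The normal system XᵀX·[a, b]ᵀ = Xᵀg is [[172, 24]; [24, 5]]·[a, b]ᵀ = [574, 82]ᵀ.
det = 172·5 − 24² = 284.
a = (574·5 − 24·82)/284 = 451/142; b = (172·82 − 24·574)/284 = 82/71.
Residuals: -139/142, 152/71, -5/142, -55/142, -105/142; SSR = 443/71.

SSR = 6.2394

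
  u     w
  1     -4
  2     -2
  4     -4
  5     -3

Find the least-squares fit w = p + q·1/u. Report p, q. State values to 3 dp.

p = -2.932, q = -0.653

From the data, Σ1 = 4, Σ1/u = 39/20, Σ1/u·1/u = 541/400.
Moment sums: Σw = -13, Σ1/u·w = -33/5.
Normal equations: [[4, 39/20]; [39/20, 541/400]]·[p, q]ᵀ = [-13, -33/5]ᵀ.
det = 4·(541/400) − (39/20)² = 643/400.
p = ((-13)·(541/400) − (39/20)·(-33/5))/(643/400) = -1885/643; q = (4·(-33/5) − (39/20)·(-13))/(643/400) = -420/643.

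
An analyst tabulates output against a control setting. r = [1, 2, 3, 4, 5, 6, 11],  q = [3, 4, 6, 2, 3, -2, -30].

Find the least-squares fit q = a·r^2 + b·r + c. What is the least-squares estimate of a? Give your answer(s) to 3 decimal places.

MᵀM·[a, b, c]ᵀ = Mᵀq reads: 16916·a + 1772·b + 212·c = -3522;  1772·a + 212·b + 32·c = -290;  212·a + 32·b + 7·c = -14.
Row-reducing yields a = -1937/3948, b = 50437/19740, c = 277/235.

a = -0.491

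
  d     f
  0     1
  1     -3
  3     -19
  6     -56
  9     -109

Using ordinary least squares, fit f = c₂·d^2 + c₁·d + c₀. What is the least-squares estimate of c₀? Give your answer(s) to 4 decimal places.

c₀ = 1.3998

Forming MᵀM = [[7939, 973, 127]; [973, 127, 19]; [127, 19, 5]] and Mᵀf = [-11019, -1377, -186]ᵀ gives MᵀM·[c₂, c₁, c₀]ᵀ = Mᵀf.
Solving the 3×3 system (Gaussian elimination) gives c₂ = -13565/14826, c₁ = -59929/14826, c₀ = 3459/2471.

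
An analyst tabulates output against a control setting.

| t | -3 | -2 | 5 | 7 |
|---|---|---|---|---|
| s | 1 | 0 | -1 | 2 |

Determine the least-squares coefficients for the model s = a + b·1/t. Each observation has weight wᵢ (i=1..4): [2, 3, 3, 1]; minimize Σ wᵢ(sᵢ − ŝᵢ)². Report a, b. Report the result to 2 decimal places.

With design matrix X, XᵀWX = [[9, -299/210]; [-299/210, 49067/44100]] and XᵀWs = [1, -103/105]ᵀ.
Eliminating b: (49067/44100)·(row 1) − (-299/210)·(row 2) gives (176101/22050)·a = (49067/44100)·1 − (-299/210)·(-103/105) = -12527/44100, so a = -12527/352202.
Then b = ((-103/105) − (-299/210)·(-12527/352202))/(49067/44100) = -163275/176101.

a = -0.04, b = -0.93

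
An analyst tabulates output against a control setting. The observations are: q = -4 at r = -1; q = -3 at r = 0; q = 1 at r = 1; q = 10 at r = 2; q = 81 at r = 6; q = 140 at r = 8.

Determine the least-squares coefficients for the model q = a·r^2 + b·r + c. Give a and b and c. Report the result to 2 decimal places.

a = 1.91, b = 2.62, c = -3.20

Entries of AᵀA: Σr^2·r^2 = 5410, Σr^2·r = 736, Σr^2 = 106, Σr·r = 106, Σr = 16, Σ1 = 6.
Moment sums: Σr^2·q = 11913, Σr·q = 1631, Σq = 225.
AᵀA·[a, b, c]ᵀ = Aᵀq becomes [[5410, 736, 106]; [736, 106, 16]; [106, 16, 6]]·[a, b, c]ᵀ = [11913, 1631, 225]ᵀ.
Solving the 3×3 system (Gaussian elimination) gives a = 5303/2778, b = 36323/13890, c = -7403/2315.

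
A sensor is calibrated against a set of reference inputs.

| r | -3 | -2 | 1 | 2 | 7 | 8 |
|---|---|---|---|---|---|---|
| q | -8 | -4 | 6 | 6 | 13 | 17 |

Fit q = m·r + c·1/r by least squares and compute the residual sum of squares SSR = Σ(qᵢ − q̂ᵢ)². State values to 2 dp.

Sums needed: Σr·r = 131, Σr·1/r = 6, Σ1/r·1/r = 46489/28224.
Moment sums: Σr·q = 277, Σ1/r·q = 2965/168.
So XᵀX·[m, c]ᵀ = Xᵀq: [[131, 6]; [6, 46489/28224]]·[m, c]ᵀ = [277, 2965/168]ᵀ.
Eliminating c: (46489/28224)·(row 1) − 6·(row 2) gives (5073995/28224)·m = (46489/28224)·277 − 6·(2965/168) = 9888733/28224, so m = 9888733/5073995.
Then c = ((2965/168) − 6·(9888733/5073995))/(46489/28224) = 18345432/5073995.
Residuals: -4810617/5073995, 8654202/5073995, 441961/1014799, 1493788/5073995, -5879972/5073995, 4854872/5073995; SSR = 32182874/5073995.

SSR = 6.34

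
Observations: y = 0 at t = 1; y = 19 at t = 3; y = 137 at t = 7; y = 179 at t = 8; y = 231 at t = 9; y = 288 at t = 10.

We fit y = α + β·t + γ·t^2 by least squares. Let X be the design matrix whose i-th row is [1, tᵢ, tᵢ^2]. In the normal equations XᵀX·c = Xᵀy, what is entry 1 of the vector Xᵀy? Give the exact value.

854

Entry 1 ↔ basis 1, so (Xᵀy)_{1} = Σᵢ yᵢ = (1)·(0) + (1)·(19) + (1)·(137) + (1)·(179) + (1)·(231) + (1)·(288) = 854.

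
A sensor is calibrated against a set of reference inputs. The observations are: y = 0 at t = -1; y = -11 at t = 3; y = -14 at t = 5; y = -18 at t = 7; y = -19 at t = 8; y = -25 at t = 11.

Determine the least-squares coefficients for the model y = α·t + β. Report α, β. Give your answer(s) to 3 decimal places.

α = -2.029, β = -3.343

Compute the Gram sums: Σt·t = 269, Σt = 33, Σ1 = 6.
Moment sums: Σt·y = -656, Σy = -87.
So XᵀX·[α, β]ᵀ = Xᵀy: [[269, 33]; [33, 6]]·[α, β]ᵀ = [-656, -87]ᵀ.
Δ = 269·6 − 33² = 525.
α = ((-656)·6 − 33·(-87))/525 = -71/35; β = (269·(-87) − 33·(-656))/525 = -117/35.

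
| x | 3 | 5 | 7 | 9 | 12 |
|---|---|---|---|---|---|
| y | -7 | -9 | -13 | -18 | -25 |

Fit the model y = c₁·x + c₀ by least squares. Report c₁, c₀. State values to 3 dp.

c₁ = -2.061, c₀ = 0.443

Entries of AᵀA: Σx·x = 308, Σx = 36, Σ1 = 5.
Right-hand side: Σx·y = -619, Σy = -72.
Eliminating c₀: 5·(row 1) − 36·(row 2) gives 244·c₁ = 5·(-619) − 36·(-72) = -503, so c₁ = -503/244.
Then c₀ = ((-72) − 36·(-503/244))/5 = 27/61.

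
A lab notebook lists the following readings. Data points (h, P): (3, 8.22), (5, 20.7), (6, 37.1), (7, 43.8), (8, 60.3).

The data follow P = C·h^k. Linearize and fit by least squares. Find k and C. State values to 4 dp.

Taking logs, ln P = k·ln h + ln C, so regress ln P on ln h.
Σln h = 8.5252, Σ(ln h)² = 15.1183, Σln P = 16.6293, Σln h·ln P = 29.5450.
Equations: 15.1183·k + 8.5252·ln C = 29.5450;  8.5252·k + 5·ln C = 16.6293.
Solving (det = 2.9130): k = 2.04516, ln C = -0.16120, so C = exp(-0.16120) = 0.85112.

k = 2.0452, C = 0.8511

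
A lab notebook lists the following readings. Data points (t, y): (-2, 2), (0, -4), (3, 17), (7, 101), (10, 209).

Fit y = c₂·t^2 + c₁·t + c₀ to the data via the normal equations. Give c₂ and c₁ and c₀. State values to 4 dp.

c₂ = 2.0485, c₁ = 0.8088, c₀ = -4.2836

Sums needed: Σt^2·t^2 = 12498, Σt^2·t = 1362, Σt^2 = 162, Σt·t = 162, Σt = 18, Σ1 = 5.
Right-hand side: Σt^2·y = 26010, Σt·y = 2844, Σy = 325.
So MᵀM·[c₂, c₁, c₀]ᵀ = Mᵀy: [[12498, 1362, 162]; [1362, 162, 18]; [162, 18, 5]]·[c₂, c₁, c₀]ᵀ = [26010, 2844, 325]ᵀ.
Row-reducing yields c₂ = 27909/13624, c₁ = 11019/13624, c₀ = -7295/1703.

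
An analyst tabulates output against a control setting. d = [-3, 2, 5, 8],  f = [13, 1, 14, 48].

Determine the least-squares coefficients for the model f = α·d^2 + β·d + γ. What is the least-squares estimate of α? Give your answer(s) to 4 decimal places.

α = 0.9588

MᵀM·[α, β, γ]ᵀ = Mᵀf reads: 4818·α + 618·β + 102·γ = 3543;  618·α + 102·β + 12·γ = 417;  102·α + 12·β + 4·γ = 76.
(Σd^2·d^2 = 4818, Σd^2·d = 618, Σd^2 = 102, Σd·d = 102, Σd = 12, Σ1 = 4, Σd^2·f = 3543, Σd·f = 417, Σf = 76.)
Row-reducing yields α = 2609/2721, β = -9083/5442, γ = -402/907.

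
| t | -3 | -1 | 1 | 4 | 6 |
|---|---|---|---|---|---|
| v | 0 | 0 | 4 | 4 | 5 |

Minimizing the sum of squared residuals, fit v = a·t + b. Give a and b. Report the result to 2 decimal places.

From the data, Σt·t = 63, Σt = 7, Σ1 = 5.
Moment sums: Σt·v = 50, Σv = 13.
Eliminating b: 5·(row 1) − 7·(row 2) gives 266·a = 5·50 − 7·13 = 159, so a = 159/266.
Then b = (13 − 7·(159/266))/5 = 67/38.

a = 0.60, b = 1.76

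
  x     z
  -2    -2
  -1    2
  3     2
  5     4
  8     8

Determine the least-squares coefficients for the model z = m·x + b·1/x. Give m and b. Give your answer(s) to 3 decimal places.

From the data, Σx·x = 103, Σx·1/x = 5, Σ1/x·1/x = 20401/14400.
Right-hand side: Σx·z = 92, Σ1/x·z = 22/15.
Normal equations: [[103, 5]; [5, 20401/14400]]·[m, b]ᵀ = [92, 22/15]ᵀ.
Δ = 103·(20401/14400) − 5² = 1741303/14400.
m = (92·(20401/14400) − 5·(22/15))/(1741303/14400) = 1771292/1741303; b = (103·(22/15) − 5·92)/(1741303/14400) = -4448640/1741303.

m = 1.017, b = -2.555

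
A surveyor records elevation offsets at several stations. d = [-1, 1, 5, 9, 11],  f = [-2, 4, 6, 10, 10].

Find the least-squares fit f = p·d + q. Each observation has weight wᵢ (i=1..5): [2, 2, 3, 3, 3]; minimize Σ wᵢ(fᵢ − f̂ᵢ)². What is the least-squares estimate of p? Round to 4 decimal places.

AᵀWA·[p, q]ᵀ = AᵀWf reads: 685·p + 75·q = 702;  75·p + 13·q = 82.
(Σwᵢ·d·d = 685, Σwᵢ·d = 75, Σwᵢ·1 = 13, Σwᵢ·d·f = 702, Σwᵢ·f = 82.)
Determinant 685·13 − 75² = 3280.
p = (702·13 − 75·82)/3280 = 186/205; q = (685·82 − 75·702)/3280 = 44/41.

p = 0.9073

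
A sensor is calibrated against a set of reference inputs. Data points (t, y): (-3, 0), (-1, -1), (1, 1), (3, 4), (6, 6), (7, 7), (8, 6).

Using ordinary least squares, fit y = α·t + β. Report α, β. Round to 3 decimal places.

The normal system MᵀM·[α, β]ᵀ = Mᵀy is [[169, 21]; [21, 7]]·[α, β]ᵀ = [147, 23]ᵀ.
det = 169·7 − 21² = 742.
α = (147·7 − 21·23)/742 = 39/53; β = (169·23 − 21·147)/742 = 400/371.

α = 0.736, β = 1.078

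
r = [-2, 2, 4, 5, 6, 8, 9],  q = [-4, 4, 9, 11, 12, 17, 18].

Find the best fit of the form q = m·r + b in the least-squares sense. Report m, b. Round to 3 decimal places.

m = 2.039, b = 0.249

Normal-equation sums: Σr·r = 230, Σr = 32, Σ1 = 7.
And Σr·q = 477, Σq = 67.
Normal equations: [[230, 32]; [32, 7]]·[m, b]ᵀ = [477, 67]ᵀ.
det = 230·7 − 32² = 586.
m = (477·7 − 32·67)/586 = 1195/586; b = (230·67 − 32·477)/586 = 73/293.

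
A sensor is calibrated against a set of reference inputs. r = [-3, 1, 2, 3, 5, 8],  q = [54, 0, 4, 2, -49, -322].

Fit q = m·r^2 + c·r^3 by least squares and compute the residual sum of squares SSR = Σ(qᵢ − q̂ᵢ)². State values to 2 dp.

SSR = 8.70

XᵀX·[m, c]ᵀ = Xᵀq reads: 4900·m + 35926·c = -21313;  35926·m + 279292·c = -172361.
det = 4900·279292 − 35926² = 77853324.
m = ((-21313)·279292 − 35926·(-172361))/77853324 = 119845445/38926662; c = (4900·(-172361) − 35926·(-21313))/77853324 = -39439031/38926662.
Residuals: -6903849/6487777, -13401069/6487777, -4081442/19463331, 10683026/6487777, 13168156/19463331, -5854886/19463331; SSR = 169382498/19463331.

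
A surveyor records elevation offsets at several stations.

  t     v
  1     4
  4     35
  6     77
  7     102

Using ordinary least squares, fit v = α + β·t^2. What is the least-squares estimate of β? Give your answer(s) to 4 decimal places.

β = 2.0510

Normal-equation sums: Σ1 = 4, Σt^2 = 102, Σt^2·t^2 = 3954.
Right-hand side: Σv = 218, Σt^2·v = 8334.
Normal equations: [[4, 102]; [102, 3954]]·[α, β]ᵀ = [218, 8334]ᵀ.
Δ = 4·3954 − 102² = 5412.
α = (218·3954 − 102·8334)/5412 = 992/451; β = (4·8334 − 102·218)/5412 = 925/451.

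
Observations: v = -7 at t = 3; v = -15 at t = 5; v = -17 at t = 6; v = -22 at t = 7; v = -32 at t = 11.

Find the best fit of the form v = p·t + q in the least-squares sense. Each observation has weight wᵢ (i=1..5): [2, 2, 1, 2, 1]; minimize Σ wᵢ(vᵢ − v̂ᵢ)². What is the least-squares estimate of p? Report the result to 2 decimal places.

p = -3.18

From the data, Σwᵢ·t·t = 323, Σwᵢ·t = 47, Σwᵢ·1 = 8.
For MᵀWv: Σwᵢ·t·v = -954, Σwᵢ·v = -137.
MᵀWM·[p, q]ᵀ = MᵀWv becomes [[323, 47]; [47, 8]]·[p, q]ᵀ = [-954, -137]ᵀ.
Eliminating q: 8·(row 1) − 47·(row 2) gives 375·p = 8·(-954) − 47·(-137) = -1193, so p = -1193/375.
Then q = ((-137) − 47·(-1193/375))/8 = 587/375.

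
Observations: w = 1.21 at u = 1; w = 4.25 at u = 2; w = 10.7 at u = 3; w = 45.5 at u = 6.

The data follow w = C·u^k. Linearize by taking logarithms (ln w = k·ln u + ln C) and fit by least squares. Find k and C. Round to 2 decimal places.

k = 2.04, C = 1.14

Linearized form: ln w = k·ln u + ln C. From the 4 transformed points,
Over the data: Σln u = 3.5835, Σ(ln u)² = 4.8978, Σln w = 7.8255, Σln u·ln w = 10.4473.
Normal system: [[4.8978, 3.5835]; [3.5835, 4]]·[k, ln C]ᵀ = [10.4473, 7.8255]ᵀ.
Solving (det = 6.7496): k = 2.03664, ln C = 0.13179, so C = exp(0.13179) = 1.14087.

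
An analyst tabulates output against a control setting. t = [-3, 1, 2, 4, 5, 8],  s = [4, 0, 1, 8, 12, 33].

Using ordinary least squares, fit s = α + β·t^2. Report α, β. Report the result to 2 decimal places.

The normal equations are: 6·α + 119·β = 58;  119·α + 5075·β = 2580.
(Σ1 = 6, Σt^2 = 119, Σt^2·t^2 = 5075, Σs = 58, Σt^2·s = 2580.)
det = 6·5075 − 119² = 16289.
α = (58·5075 − 119·2580)/16289 = -1810/2327; β = (6·2580 − 119·58)/16289 = 8578/16289.

α = -0.78, β = 0.53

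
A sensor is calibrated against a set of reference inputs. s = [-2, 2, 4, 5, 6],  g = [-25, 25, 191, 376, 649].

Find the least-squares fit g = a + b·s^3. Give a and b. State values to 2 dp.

a = -0.31, b = 3.01

Compute the Gram sums: Σ1 = 5, Σs^3 = 405, Σs^3·s^3 = 66505.
Right-hand side: Σg = 1216, Σs^3·g = 199808.
Eliminating b: 66505·(row 1) − 405·(row 2) gives 168500·a = 66505·1216 − 405·199808 = -52160, so a = -2608/8425.
Then b = (199808 − 405·(-2608/8425))/66505 = 25328/8425.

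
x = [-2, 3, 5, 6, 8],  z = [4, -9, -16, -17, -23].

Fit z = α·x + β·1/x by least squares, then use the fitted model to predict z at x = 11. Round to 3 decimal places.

Normal-equation sums: Σx·x = 138, Σx·1/x = 5, Σ1/x·1/x = 6401/14400.
And Σx·z = -401, Σ1/x·z = -1669/120.
So AᵀA·[α, β]ᵀ = Aᵀz: [[138, 5]; [5, 6401/14400]]·[α, β]ᵀ = [-401, -1669/120]ᵀ.
Δ = 138·(6401/14400) − 5² = 87223/2400.
α = ((-401)·(6401/14400) − 5·(-1669/120))/(87223/2400) = -1565401/523338; β = (138·(-1669/120) − 5·(-401))/(87223/2400) = 205560/87223.
At x = 11: ẑ = (-1565401/523338)·(11) + (205560/87223)·(1/11) = -188180161/5756718.

ẑ = -32.689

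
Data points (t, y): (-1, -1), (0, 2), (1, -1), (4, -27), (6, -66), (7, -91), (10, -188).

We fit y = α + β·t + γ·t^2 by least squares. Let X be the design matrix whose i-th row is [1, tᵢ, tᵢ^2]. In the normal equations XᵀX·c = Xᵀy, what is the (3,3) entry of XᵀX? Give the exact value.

Row 3 ↔ basis t^2, column 3 ↔ basis t^2, so (XᵀX)_{3,3} = Σᵢ (t^2)·(t^2) = (1)·(1) + (0)·(0) + (1)·(1) + (16)·(16) + (36)·(36) + (49)·(49) + (100)·(100) = 13955.

13955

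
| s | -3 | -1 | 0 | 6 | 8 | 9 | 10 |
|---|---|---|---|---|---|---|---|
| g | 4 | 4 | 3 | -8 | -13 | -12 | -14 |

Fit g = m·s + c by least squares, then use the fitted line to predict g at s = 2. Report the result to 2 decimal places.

The normal system AᵀA·[m, c]ᵀ = Aᵀg is [[291, 29]; [29, 7]]·[m, c]ᵀ = [-416, -36]ᵀ.
Eliminating c: 7·(row 1) − 29·(row 2) gives 1196·m = 7·(-416) − 29·(-36) = -1868, so m = -467/299.
Then c = ((-36) − 29·(-467/299))/7 = 397/299.
At s = 2: ĝ = (-467/299)·(2) + (397/299)·(1) = -537/299.

ĝ = -1.80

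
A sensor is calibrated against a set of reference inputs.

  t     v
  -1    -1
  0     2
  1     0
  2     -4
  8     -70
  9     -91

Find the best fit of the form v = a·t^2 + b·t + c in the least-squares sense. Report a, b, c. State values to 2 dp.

a = -1.16, b = 0.28, c = 0.91

The normal equations are: 10675·a + 1249·b + 151·c = -11868;  1249·a + 151·b + 19·c = -1386;  151·a + 19·b + 6·c = -164.
Row-reducing yields a = -7011/6056, b = 1715/6056, c = 2741/3028.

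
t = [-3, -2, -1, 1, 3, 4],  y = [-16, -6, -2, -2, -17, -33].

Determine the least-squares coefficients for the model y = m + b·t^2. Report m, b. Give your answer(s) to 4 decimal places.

m = 0.9685, b = -2.0453

The normal equations are: 6·m + 40·b = -76;  40·m + 436·b = -853.
(Σ1 = 6, Σt^2 = 40, Σt^2·t^2 = 436, Σy = -76, Σt^2·y = -853.)
Eliminating b: 436·(row 1) − 40·(row 2) gives 1016·m = 436·(-76) − 40·(-853) = 984, so m = 123/127.
Then b = ((-853) − 40·(123/127))/436 = -1039/508.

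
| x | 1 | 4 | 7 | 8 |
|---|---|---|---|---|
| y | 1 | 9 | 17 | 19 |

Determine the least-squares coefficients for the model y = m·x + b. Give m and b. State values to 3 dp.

Entries of AᵀA: Σx·x = 130, Σx = 20, Σ1 = 4.
Moment sums: Σx·y = 308, Σy = 46.
So AᵀA·[m, b]ᵀ = Aᵀy: [[130, 20]; [20, 4]]·[m, b]ᵀ = [308, 46]ᵀ.
Eliminating b: 4·(row 1) − 20·(row 2) gives 120·m = 4·308 − 20·46 = 312, so m = 13/5.
Then b = (46 − 20·(13/5))/4 = -3/2.

m = 2.600, b = -1.500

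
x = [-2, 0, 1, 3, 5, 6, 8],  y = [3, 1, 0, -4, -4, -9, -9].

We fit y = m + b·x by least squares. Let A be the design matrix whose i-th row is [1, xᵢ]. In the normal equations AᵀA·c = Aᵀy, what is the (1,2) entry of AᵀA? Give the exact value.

Row 1 ↔ basis 1, column 2 ↔ basis x, so (AᵀA)_{1,2} = Σᵢ x = (1)·(-2) + (1)·(0) + (1)·(1) + (1)·(3) + (1)·(5) + (1)·(6) + (1)·(8) = 21.

21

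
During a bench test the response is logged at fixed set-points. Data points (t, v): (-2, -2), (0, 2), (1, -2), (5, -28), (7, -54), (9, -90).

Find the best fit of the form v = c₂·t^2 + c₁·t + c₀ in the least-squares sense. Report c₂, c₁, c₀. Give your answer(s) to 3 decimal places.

Normal-equation sums: Σt^2·t^2 = 9604, Σt^2·t = 1190, Σt^2 = 160, Σt·t = 160, Σt = 20, Σ1 = 6.
Right-hand side: Σt^2·v = -10646, Σt·v = -1326, Σv = -174.
Row-reducing yields c₂ = -10603/10041, c₁ = -28283/50205, c₀ = 3471/3347.

c₂ = -1.056, c₁ = -0.563, c₀ = 1.037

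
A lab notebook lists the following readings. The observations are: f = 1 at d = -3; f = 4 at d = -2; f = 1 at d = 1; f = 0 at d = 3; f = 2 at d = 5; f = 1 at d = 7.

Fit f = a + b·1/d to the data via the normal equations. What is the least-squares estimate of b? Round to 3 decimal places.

Entries of XᵀX: Σ1 = 6, Σ1/d = 59/70, Σ1/d·1/d = 67589/44100.
Right-hand side: Σf = 9, Σ1/d·f = -83/105.
So XᵀX·[a, b]ᵀ = Xᵀf: [[6, 59/70]; [59/70, 67589/44100]]·[a, b]ᵀ = [9, -83/105]ᵀ.
Δ = 6·(67589/44100) − (59/70)² = 24947/2940.
a = (9·(67589/44100) − (59/70)·(-83/105))/(24947/2940) = 212561/124735; b = (6·(-83/105) − (59/70)·9)/(24947/2940) = -36246/24947.

b = -1.453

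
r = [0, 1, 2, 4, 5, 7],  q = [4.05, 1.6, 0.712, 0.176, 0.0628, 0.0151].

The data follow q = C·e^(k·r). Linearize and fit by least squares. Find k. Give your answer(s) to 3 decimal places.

k = -0.794

Let Y = ln q. Fitting Y = k·r + ln C by least squares:
AᵀA = [[95.0000, 19.0000]; [19.0000, 6]], rhs = [-50.3489, -7.1691]ᵀ  (here Σr = 19.0000, Σ(r)² = 95.0000, Σln q = -7.1691, Σr·ln q = -50.3489).
Slope k = (n·Σr·ln q − Σr·Σln q)/(n·Σ(r)² − (Σr)²) = (6·-50.3489 − 19.0000·-7.1691)/209.0000 = -0.79369; ln C = (Σln q − k·Σr)/n = 1.31849.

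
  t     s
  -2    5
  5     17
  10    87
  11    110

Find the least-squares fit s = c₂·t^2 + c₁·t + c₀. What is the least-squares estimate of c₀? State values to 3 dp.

Normal-equation sums: Σt^2·t^2 = 25282, Σt^2·t = 2448, Σt^2 = 250, Σt·t = 250, Σt = 24, Σ1 = 4.
Right-hand side: Σt^2·s = 22455, Σt·s = 2155, Σs = 219.
So XᵀX·[c₂, c₁, c₀]ᵀ = Xᵀs: [[25282, 2448, 250]; [2448, 250, 24]; [250, 24, 4]]·[c₂, c₁, c₀]ᵀ = [22455, 2155, 219]ᵀ.
Inverting the 3×3 Gram matrix, [c₂, c₁, c₀]ᵀ = [44029/41646, -21117/13882, -45794/20823]ᵀ.

c₀ = -2.199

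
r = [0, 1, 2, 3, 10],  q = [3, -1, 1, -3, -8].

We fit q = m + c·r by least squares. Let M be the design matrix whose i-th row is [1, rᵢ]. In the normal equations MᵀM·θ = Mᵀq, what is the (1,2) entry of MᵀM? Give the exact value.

16

Row 1 ↔ basis 1, column 2 ↔ basis r, so (MᵀM)_{1,2} = Σᵢ r = (1)·(0) + (1)·(1) + (1)·(2) + (1)·(3) + (1)·(10) = 16.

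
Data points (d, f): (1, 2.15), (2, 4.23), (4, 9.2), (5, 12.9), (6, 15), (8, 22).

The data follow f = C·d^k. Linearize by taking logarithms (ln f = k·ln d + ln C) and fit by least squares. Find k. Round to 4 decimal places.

k = 1.1211

Linearized form: ln f = k·ln d + ln C. From the 6 transformed points,
Σln d = 7.5601, Σ(ln d)² = 12.5270, Σln f = 12.7832, Σln d·ln f = 19.4716.
Equations: 12.5270·k + 7.5601·ln C = 19.4716;  7.5601·k + 6·ln C = 12.7832.
Slope k = (n·Σln d·ln f − Σln d·Σln f)/(n·Σ(ln d)² − (Σln d)²) = (6·19.4716 − 7.5601·12.7832)/18.0074 = 1.12109; ln C = (Σln f − k·Σln d)/n = 0.71795.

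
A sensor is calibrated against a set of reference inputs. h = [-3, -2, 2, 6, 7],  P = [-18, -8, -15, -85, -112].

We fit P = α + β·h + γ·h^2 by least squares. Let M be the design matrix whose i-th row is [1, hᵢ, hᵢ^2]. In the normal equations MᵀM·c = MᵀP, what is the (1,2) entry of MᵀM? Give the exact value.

10

Row 1 ↔ basis 1, column 2 ↔ basis h, so (MᵀM)_{1,2} = Σᵢ h = (1)·(-3) + (1)·(-2) + (1)·(2) + (1)·(6) + (1)·(7) = 10.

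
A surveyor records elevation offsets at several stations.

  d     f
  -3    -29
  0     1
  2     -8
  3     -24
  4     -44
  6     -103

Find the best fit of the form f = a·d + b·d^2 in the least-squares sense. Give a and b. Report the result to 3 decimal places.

a = 0.929, b = -2.999

Sums needed: Σd·d = 74, Σd·d^2 = 288, Σd^2·d^2 = 1730.
For Mᵀf: Σd·f = -795, Σd^2·f = -4921.
Δ = 74·1730 − 288² = 45076.
a = ((-795)·1730 − 288·(-4921))/45076 = 20949/22538; b = (74·(-4921) − 288·(-795))/45076 = -67597/22538.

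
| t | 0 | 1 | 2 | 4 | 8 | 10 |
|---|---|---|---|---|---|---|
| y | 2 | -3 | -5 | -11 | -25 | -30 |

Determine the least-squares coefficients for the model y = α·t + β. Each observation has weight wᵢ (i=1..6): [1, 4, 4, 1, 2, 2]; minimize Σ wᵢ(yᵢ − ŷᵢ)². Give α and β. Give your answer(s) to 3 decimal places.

Normal-equation sums: Σwᵢ·t·t = 364, Σwᵢ·t = 52, Σwᵢ·1 = 14.
Right-hand side: Σwᵢ·t·y = -1096, Σwᵢ·y = -151.
AᵀWA·[α, β]ᵀ = AᵀWy becomes [[364, 52]; [52, 14]]·[α, β]ᵀ = [-1096, -151]ᵀ.
det = 364·14 − 52² = 2392.
α = ((-1096)·14 − 52·(-151))/2392 = -1873/598; β = (364·(-151) − 52·(-1096))/2392 = 39/46.

α = -3.132, β = 0.848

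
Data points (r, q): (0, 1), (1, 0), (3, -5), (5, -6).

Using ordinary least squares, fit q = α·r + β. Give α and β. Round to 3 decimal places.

α = -1.525, β = 0.932

With design matrix X, XᵀX = [[35, 9]; [9, 4]] and Xᵀq = [-45, -10]ᵀ.
Eliminating β: 4·(row 1) − 9·(row 2) gives 59·α = 4·(-45) − 9·(-10) = -90, so α = -90/59.
Then β = ((-10) − 9·(-90/59))/4 = 55/59.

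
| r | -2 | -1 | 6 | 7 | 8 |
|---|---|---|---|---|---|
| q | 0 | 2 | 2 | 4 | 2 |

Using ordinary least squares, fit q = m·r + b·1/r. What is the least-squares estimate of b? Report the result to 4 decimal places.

Forming XᵀX = [[154, 5]; [5, 37081/28224]] and Xᵀq = [54, -71/84]ᵀ gives XᵀX·[m, b]ᵀ = Xᵀq.
Determinant 154·(37081/28224) − 5² = 357491/2016.
m = (54·(37081/28224) − 5·(-71/84))/(357491/2016) = 1060827/2502437; b = (154·(-71/84) − 5·54)/(357491/2016) = -806736/357491.

b = -2.2567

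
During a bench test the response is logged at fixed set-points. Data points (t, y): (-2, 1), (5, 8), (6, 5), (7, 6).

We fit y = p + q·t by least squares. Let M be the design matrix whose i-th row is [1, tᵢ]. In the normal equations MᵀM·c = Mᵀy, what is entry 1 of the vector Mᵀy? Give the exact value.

Entry 1 ↔ basis 1, so (Mᵀy)_{1} = Σᵢ yᵢ = (1)·(1) + (1)·(8) + (1)·(5) + (1)·(6) = 20.

20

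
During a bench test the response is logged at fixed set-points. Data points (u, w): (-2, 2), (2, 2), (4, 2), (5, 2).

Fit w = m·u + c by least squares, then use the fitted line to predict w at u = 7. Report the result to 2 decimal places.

With design matrix A, AᵀA = [[49, 9]; [9, 4]] and Aᵀw = [18, 8]ᵀ.
Δ = 49·4 − 9² = 115.
m = (18·4 − 9·8)/115 = 0; c = (49·8 − 9·18)/115 = 2.
At u = 7: ŵ = (0)·(7) + (2)·(1) = 2.

ŵ = 2.00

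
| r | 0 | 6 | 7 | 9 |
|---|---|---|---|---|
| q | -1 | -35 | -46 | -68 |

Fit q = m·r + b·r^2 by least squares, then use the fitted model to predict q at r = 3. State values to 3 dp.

With design matrix M, MᵀM = [[166, 1288]; [1288, 10258]] and Mᵀq = [-1144, -9022]ᵀ.
Eliminating b: 10258·(row 1) − 1288·(row 2) gives 43884·m = 10258·(-1144) − 1288·(-9022) = -114816, so m = -416/159.
Then b = ((-9022) − 1288·(-416/159))/10258 = -2015/3657.
At r = 3: q̂ = (-416/159)·(3) + (-2015/3657)·(9) = -15613/1219.

q̂ = -12.808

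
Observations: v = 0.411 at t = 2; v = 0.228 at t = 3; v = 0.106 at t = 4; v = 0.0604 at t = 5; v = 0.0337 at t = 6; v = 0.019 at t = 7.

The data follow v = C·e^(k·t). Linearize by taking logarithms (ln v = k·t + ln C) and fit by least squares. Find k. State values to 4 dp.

Linearized form: ln v = k·t + ln C. From the 6 transformed points,
XᵀX = [[139.0000, 27.0000]; [27.0000, 6]], rhs = [-77.3094, -14.7722]ᵀ  (here Σt = 27.0000, Σ(t)² = 139.0000, Σln v = -14.7722, Σt·ln v = -77.3094).
Δ = 139.0000·6 − (27.0000)² = 105.0000; k = (-77.3094·6 − 27.0000·-14.7722)/105.0000 = -0.61911, ln C = (139.0000·-14.7722 − 27.0000·-77.3094)/105.0000 = 0.32395.

k = -0.6191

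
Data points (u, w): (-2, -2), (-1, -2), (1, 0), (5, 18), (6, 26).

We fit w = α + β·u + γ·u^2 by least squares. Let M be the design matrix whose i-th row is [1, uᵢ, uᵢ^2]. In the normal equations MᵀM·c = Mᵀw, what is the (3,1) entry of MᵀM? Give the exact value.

Row 3 ↔ basis u^2, column 1 ↔ basis 1, so (MᵀM)_{3,1} = Σᵢ u^2 = (4)·(1) + (1)·(1) + (1)·(1) + (25)·(1) + (36)·(1) = 67.

67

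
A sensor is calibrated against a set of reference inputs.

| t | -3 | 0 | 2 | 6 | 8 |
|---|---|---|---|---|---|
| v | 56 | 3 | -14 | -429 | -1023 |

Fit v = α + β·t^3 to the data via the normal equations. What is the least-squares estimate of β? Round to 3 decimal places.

β = -2.002

XᵀX·[α, β]ᵀ = Xᵀv reads: 5·α + 709·β = -1407;  709·α + 309593·β = -618064.
(Σ1 = 5, Σt^3 = 709, Σt^3·t^3 = 309593, Σv = -1407, Σt^3·v = -618064.)
Eliminating β: 309593·(row 1) − 709·(row 2) gives 1045284·α = 309593·(-1407) − 709·(-618064) = 2610025, so α = 2610025/1045284.
Then β = ((-618064) − 709·(2610025/1045284))/309593 = -2092757/1045284.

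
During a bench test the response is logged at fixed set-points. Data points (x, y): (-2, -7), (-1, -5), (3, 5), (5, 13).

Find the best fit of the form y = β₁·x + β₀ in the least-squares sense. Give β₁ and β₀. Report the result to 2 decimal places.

From the data, Σx·x = 39, Σx = 5, Σ1 = 4.
For Aᵀy: Σx·y = 99, Σy = 6.
Δ = 39·4 − 5² = 131.
β₁ = (99·4 − 5·6)/131 = 366/131; β₀ = (39·6 − 5·99)/131 = -261/131.

β₁ = 2.79, β₀ = -1.99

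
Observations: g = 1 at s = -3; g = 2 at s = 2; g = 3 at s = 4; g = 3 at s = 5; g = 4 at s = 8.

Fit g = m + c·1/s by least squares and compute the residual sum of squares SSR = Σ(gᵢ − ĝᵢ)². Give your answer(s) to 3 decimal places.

SSR = 4.263

Compute the Gram sums: Σ1 = 5, Σ1/s = 89/120, Σ1/s·1/s = 6901/14400.
And Σg = 13, Σ1/s·g = 151/60.
Eliminating c: (6901/14400)·(row 1) − (89/120)·(row 2) gives (3323/1800)·m = (6901/14400)·13 − (89/120)·(151/60) = 4189/960, so m = 62835/26584.
Then c = ((151/60) − (89/120)·(62835/26584))/(6901/14400) = 5295/3323.
Residuals: -22131/26584, -30847/26584, 6327/26584, 8445/26584, 19103/13292; SSR = 113315/26584.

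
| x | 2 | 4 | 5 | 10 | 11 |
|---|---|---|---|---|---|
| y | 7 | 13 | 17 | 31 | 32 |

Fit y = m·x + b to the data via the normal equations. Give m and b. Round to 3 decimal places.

Entries of AᵀA: Σx·x = 266, Σx = 32, Σ1 = 5.
And Σx·y = 813, Σy = 100.
Δ = 266·5 − 32² = 306.
m = (813·5 − 32·100)/306 = 865/306; b = (266·100 − 32·813)/306 = 292/153.

m = 2.827, b = 1.908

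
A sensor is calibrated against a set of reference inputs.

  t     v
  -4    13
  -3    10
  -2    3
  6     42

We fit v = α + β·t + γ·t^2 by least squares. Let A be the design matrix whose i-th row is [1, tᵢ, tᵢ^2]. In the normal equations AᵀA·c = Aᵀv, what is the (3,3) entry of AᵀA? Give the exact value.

Row 3 ↔ basis t^2, column 3 ↔ basis t^2, so (AᵀA)_{3,3} = Σᵢ (t^2)·(t^2) = (16)·(16) + (9)·(9) + (4)·(4) + (36)·(36) = 1649.

1649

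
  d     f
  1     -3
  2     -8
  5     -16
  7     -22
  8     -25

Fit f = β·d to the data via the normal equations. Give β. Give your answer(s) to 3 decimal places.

β = -3.168

From the data, Σd·d = 143.
And Σd·f = -453.
Normal equations: [[143]]·[β]ᵀ = [-453]ᵀ.
β = (-453)/143 = -3.16783.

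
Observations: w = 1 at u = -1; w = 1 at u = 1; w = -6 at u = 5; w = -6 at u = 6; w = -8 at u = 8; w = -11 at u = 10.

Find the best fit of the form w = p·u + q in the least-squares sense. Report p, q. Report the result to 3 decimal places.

Forming MᵀM = [[227, 29]; [29, 6]] and Mᵀw = [-240, -29]ᵀ gives MᵀM·[p, q]ᵀ = Mᵀw.
Determinant 227·6 − 29² = 521.
p = ((-240)·6 − 29·(-29))/521 = -599/521; q = (227·(-29) − 29·(-240))/521 = 377/521.

p = -1.150, q = 0.724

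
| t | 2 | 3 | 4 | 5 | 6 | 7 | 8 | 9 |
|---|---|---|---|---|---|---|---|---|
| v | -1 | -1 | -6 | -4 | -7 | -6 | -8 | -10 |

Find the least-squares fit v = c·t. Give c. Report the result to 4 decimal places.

c = -1.0106

Setting ∂/∂c … = 0 gives: 284·c = -287.
Hence c = -287 / 284 ≈ -1.01056.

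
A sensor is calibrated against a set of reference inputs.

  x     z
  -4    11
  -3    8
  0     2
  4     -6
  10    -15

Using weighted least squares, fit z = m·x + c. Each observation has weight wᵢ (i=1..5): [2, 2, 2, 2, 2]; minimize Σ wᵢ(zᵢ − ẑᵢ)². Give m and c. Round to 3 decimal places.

Setting ∂/∂m … = 0 gives: 282·m + 14·c = -484;  14·m + 10·c = 0.
Determinant 282·10 − 14² = 2624.
m = ((-484)·10 − 14·0)/2624 = -605/328; c = (282·0 − 14·(-484))/2624 = 847/328.

m = -1.845, c = 2.582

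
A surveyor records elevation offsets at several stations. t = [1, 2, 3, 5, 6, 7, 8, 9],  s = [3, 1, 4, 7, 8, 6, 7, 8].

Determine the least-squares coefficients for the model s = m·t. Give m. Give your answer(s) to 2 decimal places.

m = 1.00

With design matrix M, MᵀM = [[269]] and Mᵀs = [270]ᵀ.
Hence m = 270 / 269 ≈ 1.00372.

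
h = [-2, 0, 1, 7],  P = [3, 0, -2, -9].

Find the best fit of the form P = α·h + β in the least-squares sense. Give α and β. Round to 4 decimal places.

Sums needed: Σh·h = 54, Σh = 6, Σ1 = 4.
Moment sums: Σh·P = -71, ΣP = -8.
So MᵀM·[α, β]ᵀ = MᵀP: [[54, 6]; [6, 4]]·[α, β]ᵀ = [-71, -8]ᵀ.
det = 54·4 − 6² = 180.
α = ((-71)·4 − 6·(-8))/180 = -59/45; β = (54·(-8) − 6·(-71))/180 = -1/30.

α = -1.3111, β = -0.0333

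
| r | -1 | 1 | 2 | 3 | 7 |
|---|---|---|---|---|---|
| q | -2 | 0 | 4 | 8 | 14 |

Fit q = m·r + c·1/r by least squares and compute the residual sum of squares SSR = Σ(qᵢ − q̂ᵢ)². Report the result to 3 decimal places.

SSR = 6.389

Sums needed: Σr·r = 64, Σr·1/r = 5, Σ1/r·1/r = 4201/1764.
And Σr·q = 132, Σ1/r·q = 26/3.
So AᵀA·[m, c]ᵀ = Aᵀq: [[64, 5]; [5, 4201/1764]]·[m, c]ᵀ = [132, 26/3]ᵀ.
det = 64·(4201/1764) − 5² = 56191/441.
m = (132·(4201/1764) − 5·(26/3))/(56191/441) = 119523/56191; c = (64·(26/3) − 5·132)/(56191/441) = -46452/56191.
Residuals: -39311/56191, -73071/56191, 8944/56191, 106443/56191, -43351/56191; SSR = 359028/56191.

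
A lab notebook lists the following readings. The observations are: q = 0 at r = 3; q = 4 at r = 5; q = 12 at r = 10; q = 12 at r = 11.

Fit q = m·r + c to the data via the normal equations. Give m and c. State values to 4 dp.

m = 1.5419, c = -4.1788

The normal system XᵀX·[m, c]ᵀ = Xᵀq is [[255, 29]; [29, 4]]·[m, c]ᵀ = [272, 28]ᵀ.
Determinant 255·4 − 29² = 179.
m = (272·4 − 29·28)/179 = 276/179; c = (255·28 − 29·272)/179 = -748/179.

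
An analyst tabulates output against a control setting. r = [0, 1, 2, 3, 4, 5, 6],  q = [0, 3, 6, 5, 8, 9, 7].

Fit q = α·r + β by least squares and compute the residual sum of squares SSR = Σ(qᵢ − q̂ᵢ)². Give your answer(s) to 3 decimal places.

SSR = 13.964

The normal system XᵀX·[α, β]ᵀ = Xᵀq is [[91, 21]; [21, 7]]·[α, β]ᵀ = [149, 38]ᵀ.
Determinant 91·7 − 21² = 196.
α = (149·7 − 21·38)/196 = 5/4; β = (91·38 − 21·149)/196 = 47/28.
Residuals: -47/28, 1/14, 51/28, -3/7, 37/28, 15/14, -61/28; SSR = 391/28.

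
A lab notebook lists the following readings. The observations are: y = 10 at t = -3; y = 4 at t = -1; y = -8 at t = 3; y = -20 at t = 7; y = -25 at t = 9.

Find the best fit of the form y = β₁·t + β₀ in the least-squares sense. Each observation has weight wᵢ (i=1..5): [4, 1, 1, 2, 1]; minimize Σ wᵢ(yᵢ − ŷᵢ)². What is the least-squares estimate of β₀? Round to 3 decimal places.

XᵀWX·[β₁, β₀]ᵀ = XᵀWy reads: 225·β₁ + 13·β₀ = -653;  13·β₁ + 9·β₀ = -29.
Eliminating β₀: 9·(row 1) − 13·(row 2) gives 1856·β₁ = 9·(-653) − 13·(-29) = -5500, so β₁ = -1375/464.
Then β₀ = ((-29) − 13·(-1375/464))/9 = 491/464.

β₀ = 1.058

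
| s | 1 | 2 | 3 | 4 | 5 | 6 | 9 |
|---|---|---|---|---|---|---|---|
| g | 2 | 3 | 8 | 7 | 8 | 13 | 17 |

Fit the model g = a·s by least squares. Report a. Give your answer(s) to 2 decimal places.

Normal-equation sums: Σs·s = 172.
Moment sums: Σs·g = 331.
Normal equations: [[172]]·[a]ᵀ = [331]ᵀ.
Hence a = 331 / 172 ≈ 1.92442.

a = 1.92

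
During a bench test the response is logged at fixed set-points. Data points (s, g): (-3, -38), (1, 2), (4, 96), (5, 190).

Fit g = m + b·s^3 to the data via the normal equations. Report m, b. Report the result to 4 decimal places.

Sums needed: Σ1 = 4, Σs^3 = 163, Σs^3·s^3 = 20451.
Moment sums: Σg = 250, Σs^3·g = 30922.
MᵀM·[m, b]ᵀ = Mᵀg becomes [[4, 163]; [163, 20451]]·[m, b]ᵀ = [250, 30922]ᵀ.
Determinant 4·20451 − 163² = 55235.
m = (250·20451 − 163·30922)/55235 = 72464/55235; b = (4·30922 − 163·250)/55235 = 82938/55235.

m = 1.3119, b = 1.5015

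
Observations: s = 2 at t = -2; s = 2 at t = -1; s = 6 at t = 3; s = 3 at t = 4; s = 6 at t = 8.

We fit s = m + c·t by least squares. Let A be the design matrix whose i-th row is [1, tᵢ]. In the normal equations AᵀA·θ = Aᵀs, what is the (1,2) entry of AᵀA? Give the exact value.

12

Row 1 ↔ basis 1, column 2 ↔ basis t, so (AᵀA)_{1,2} = Σᵢ t = (1)·(-2) + (1)·(-1) + (1)·(3) + (1)·(4) + (1)·(8) = 12.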